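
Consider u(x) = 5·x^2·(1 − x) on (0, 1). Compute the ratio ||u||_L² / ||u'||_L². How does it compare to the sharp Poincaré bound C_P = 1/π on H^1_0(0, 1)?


||u||_L² / ||u'||_L² = sqrt(14)/14 < C_P = 1/π.

u(x) = 5·x^2·(1 − x), so u'(x) = 5*x*(2 - 3*x).
u(x) = 5·x^2·(1 − x) vanishes at x = 0 and x = 1, so u ∈ H^1_0(0, 1). Differentiate via the product rule and integrate the resulting polynomials term by term.
  ∫_0^1 u² dx = ∫_0^1 (25*x^6 - 50*x^5 + 25*x^4) dx. Term by term:
    ∫_0^1 25*x^6 dx = 25/7;  ∫_0^1 -50*x^5 dx = -25/3;  ∫_0^1 25*x^4 dx = 5.
  Sum: 25/7 − 25/3 + 5 = 5/21.
  ∫_0^1 (u')² dx = ∫_0^1 (225*x^4 - 300*x^3 + 100*x^2) dx. Term by term:
    ∫_0^1 225*x^4 dx = 45;  ∫_0^1 -300*x^3 dx = -75;  ∫_0^1 100*x^2 dx = 100/3.
  Sum: 45 − 75 + 100/3 = 10/3.
∫_0^1 u² dx = 5/21, so ||u||_L² = sqrt(105)/21.
∫_0^1 (u')² dx = 10/3, so ||u'||_L² = sqrt(30)/3.
Ratio ||u||_L² / ||u'||_L² = sqrt(14)/14.
Sharp Poincaré constant on H^1_0(0, 1) is C_P = L/π = 1/π, achieved by sin(π·x).
A polynomial bump cannot attain the sharp Poincaré constant (only the first sine eigenfunction does), so the ratio is strictly less than C_P, consistent with ||u||_L² ≤ C_P ||u'||_L².


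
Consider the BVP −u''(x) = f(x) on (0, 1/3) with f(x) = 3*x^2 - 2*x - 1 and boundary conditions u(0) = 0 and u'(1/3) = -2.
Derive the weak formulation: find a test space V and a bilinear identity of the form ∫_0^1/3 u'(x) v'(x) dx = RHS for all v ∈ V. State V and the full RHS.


V = {v ∈ H^1(0, 1/3) : v(0) = 0} (test functions vanish at x = 0 where u is specified); weak form: ∫_0^1/3 u'v' dx = ∫_0^1/3 (3*x^2 - 2*x - 1) v dx − 2·v(1/3) for all v ∈ V.

Multiply both sides by a test function v and integrate from 0 to 1/3:
  ∫_0^1/3 −u''(x) v(x) dx = ∫_0^1/3 f(x) v(x) dx.
Integrate the LHS by parts once:
  ∫_0^1/3 −u'' v dx = −[u'(x) v(x)]_0^1/3 + ∫_0^1/3 u'(x) v'(x) dx.
Thus ∫_0^1/3 u'(x) v'(x) dx = ∫_0^1/3 f(x) v(x) dx + [u'(x) v(x)]_0^1/3.
Choose V so that boundary terms are either known or forced to vanish.
Mixed BC: u(0) = 0 (Dirichlet) and u'(1/3) = -2 (Neumann). Define V = {v ∈ H^1(0, 1/3) : v(0) = 0}. Then [u' v]_0^1/3 = u'(1/3)·v(1/3) − u'(0)·0 = − 2·v(1/3).
Weak formulation: find u (satisfying any essential BC) such that ∫_0^1/3 u'(x) v'(x) dx = ∫_0^1/3 f v dx − 2·v(1/3) for all v ∈ V (Dirichlet at 0 absorbed into V; Neumann datum at x = 1/3 contributes the boundary term).
Substituting f(x) = 3*x^2 - 2*x - 1, the right-hand side is ∫_0^1/3 (3*x^2 - 2*x - 1) v dx − 2·v(1/3).


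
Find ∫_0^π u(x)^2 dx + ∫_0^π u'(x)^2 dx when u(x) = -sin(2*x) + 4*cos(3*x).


||u||_{H^1(0,π)}^2 = 64 + 165*π/2

u'(x) = -12*sin(3*x) - 2*cos(2*x).
Expand u² and (u')² and integrate term by term on (0, π), using: for integers n ≥ 1, ∫_0^π sin²(nx) dx = ∫_0^π cos²(nx) dx = π/2; for n ≠ n', ∫_0^π sin(nx)sin(n'x) dx = ∫_0^π cos(nx)cos(n'x) dx = 0; and by product-to-sum, ∫_0^π sin(nx)cos(n'x) dx = ½∫_0^π [sin((n+n')x) + sin((n−n')x)] dx, which is 0 when n+n' is even and 2n/(n²−n'²) when n+n' is odd (it need not vanish on (0, π)).
  u² squared terms: (-1)²·∫sin(2x)² dx = 1·π/2 = π/2;  (4)²·∫cos(3x)² dx = 16·π/2 = 8*π.
  u² cross terms: 2·(-1)·(4)·∫sin(2x)·cos(3x) dx = -8·(-4/5) = 32/5.
  So ∫_0^π u² dx = π/2 + 8*π + 32/5 = 32/5 + 17*π/2.
  (u')² squared terms: (-12)²·∫sin(3x)² dx = 144·π/2 = 72*π;  (-2)²·∫cos(2x)² dx = 4·π/2 = 2*π.
  (u')² cross terms: 2·(-12)·(-2)·∫sin(3x)·cos(2x) dx = 48·(6/5) = 288/5.
  So ∫_0^π (u')² dx = 72*π + 2*π + 288/5 = 288/5 + 74*π.
||u||_{H^1}^2 = (32/5 + 17*π/2) + (288/5 + 74*π) = 64 + 165*π/2.


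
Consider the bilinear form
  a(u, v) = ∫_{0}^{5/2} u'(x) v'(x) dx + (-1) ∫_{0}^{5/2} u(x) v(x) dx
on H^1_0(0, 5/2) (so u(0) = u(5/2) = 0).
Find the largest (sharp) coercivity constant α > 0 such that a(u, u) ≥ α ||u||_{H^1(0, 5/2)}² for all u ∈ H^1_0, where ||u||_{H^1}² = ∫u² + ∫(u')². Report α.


α = (-25 + 4*π^2)/(25 + 4*π^2)

Coercivity of a(·,·) on H^1_0(0, 5/2) means a(u, u) ≥ α ||u||_{H^1}² for every u ∈ H^1_0.
The interval has length L = 5/2, and Poincaré/coercivity depend only on L. Here a(u, u) = ∫(u')² + (-1)·∫u².
Here c = -1 < 0 with |c| < (π/L)² = 4*π^2/25, so coercivity still holds. The condition a(u,u) ≥ α||u||_{H^1}² reads (1−α)∫(u')² ≥ (α−c)∫u². Any admissible α is ≤ 1 (rapidly oscillating u have ∫u²/∫(u')² → 0), and α = 1 would force 0 ≥ (1−c)∫u², impossible since c < 1; so 1−α > 0. By the sharp Poincaré inequality on H^1_0 of an interval of length L, ∫(u')² ≥ (π/L)²∫u² with equality for the first sine mode sin(π(x−x₀)/L) (x₀ the left endpoint), so the inequality holds for all u iff (1−α)(π/L)² ≥ α − c, i.e. α ≤ ((π/L)² + c)/((π/L)² + 1) = (1 + c(L/π)²)/(1 + (L/π)²). (Direct route, valid since c ≤ 0: Poincaré gives c∫u² ≥ c(L/π)²∫(u')², so a(u,u) ≥ (1 + c(L/π)²)∫(u')², while ||u||_{H^1}² ≤ (1 + (L/π)²)∫(u')²; dividing yields the same α.) With (π/L)² = 4*π^2/25 and c = -1, the largest admissible constant is α = ((π/L)² + c)/((π/L)² + 1).
Simplifying, α = (-25 + 4*π^2)/(25 + 4*π^2).


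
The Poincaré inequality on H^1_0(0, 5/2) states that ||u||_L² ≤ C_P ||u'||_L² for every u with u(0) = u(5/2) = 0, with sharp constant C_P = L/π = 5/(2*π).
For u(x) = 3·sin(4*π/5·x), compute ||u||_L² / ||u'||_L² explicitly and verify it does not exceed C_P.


||u||_L² / ||u'||_L² = 5/(4*π) < C_P = 5/(2*π).

u(x) = 3·sin(4*π/5·x), so u'(x) = 12*π*cos(4*π*x/5)/5.
Writing u(x) = A·sin(kπx/L) with A = 3 and k = 2, use ∫_0^L sin²(kπx/L) dx = L/2 and ∫_0^L cos²(kπx/L) dx = L/2.
u² = 9·sin²(4*π/5·x) and (u')² = 144*π^2/25·cos²(4*π/5·x), and each of sin², cos² integrates to L/2 = 5/4 over (0, 5/2).
∫_0^5/2 u² dx = 45/4, so ||u||_L² = 3*sqrt(5)/2.
∫_0^5/2 (u')² dx = 36*π^2/5, so ||u'||_L² = 6*sqrt(5)*π/5.
Ratio ||u||_L² / ||u'||_L² = 5/(4*π).
Sharp Poincaré constant on H^1_0(0, 5/2) is C_P = L/π = 5/(2*π), achieved by sin(2*π/5·x).
This is the k = 2 harmonic; the ratio L/(kπ) is strictly less than C_P = L/π, consistent with the sharp inequality ||u||_L² ≤ C_P ||u'||_L².


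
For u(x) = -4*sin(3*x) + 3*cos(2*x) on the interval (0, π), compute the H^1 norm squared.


||u||_{H^1(0,π)}^2 = -144 + 205*π/2

u'(x) = -6*sin(2*x) - 12*cos(3*x).
Expand u² and (u')² and integrate term by term on (0, π), using: for integers n ≥ 1, ∫_0^π sin²(nx) dx = ∫_0^π cos²(nx) dx = π/2; for n ≠ n', ∫_0^π sin(nx)sin(n'x) dx = ∫_0^π cos(nx)cos(n'x) dx = 0; and by product-to-sum, ∫_0^π sin(nx)cos(n'x) dx = ½∫_0^π [sin((n+n')x) + sin((n−n')x)] dx, which is 0 when n+n' is even and 2n/(n²−n'²) when n+n' is odd (it need not vanish on (0, π)).
  u² squared terms: (-4)²·∫sin(3x)² dx = 16·π/2 = 8*π;  (3)²·∫cos(2x)² dx = 9·π/2 = 9*π/2.
  u² cross terms: 2·(-4)·(3)·∫sin(3x)·cos(2x) dx = -24·(6/5) = -144/5.
  So ∫_0^π u² dx = 8*π + 9*π/2 − 144/5 = -144/5 + 25*π/2.
  (u')² squared terms: (-12)²·∫cos(3x)² dx = 144·π/2 = 72*π;  (-6)²·∫sin(2x)² dx = 36·π/2 = 18*π.
  (u')² cross terms: 2·(-12)·(-6)·∫cos(3x)·sin(2x) dx = 144·(-4/5) = -576/5.
  So ∫_0^π (u')² dx = 72*π + 18*π − 576/5 = -576/5 + 90*π.
||u||_{H^1}^2 = (-144/5 + 25*π/2) + (-576/5 + 90*π) = -144 + 205*π/2.


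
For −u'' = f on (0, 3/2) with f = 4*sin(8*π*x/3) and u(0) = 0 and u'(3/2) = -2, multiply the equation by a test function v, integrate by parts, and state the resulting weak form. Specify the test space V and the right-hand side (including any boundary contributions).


V = {v ∈ H^1(0, 3/2) : v(0) = 0} (test functions vanish at x = 0 where u is specified); weak form: ∫_0^3/2 u'v' dx = ∫_0^3/2 (4*sin(8*π*x/3)) v dx − 2·v(3/2) for all v ∈ V.

Multiply both sides by a test function v and integrate from 0 to 3/2:
  ∫_0^3/2 −u''(x) v(x) dx = ∫_0^3/2 f(x) v(x) dx.
Integrate the LHS by parts once:
  ∫_0^3/2 −u'' v dx = −[u'(x) v(x)]_0^3/2 + ∫_0^3/2 u'(x) v'(x) dx.
Thus ∫_0^3/2 u'(x) v'(x) dx = ∫_0^3/2 f(x) v(x) dx + [u'(x) v(x)]_0^3/2.
Choose V so that boundary terms are either known or forced to vanish.
Mixed BC: u(0) = 0 (Dirichlet) and u'(3/2) = -2 (Neumann). Define V = {v ∈ H^1(0, 3/2) : v(0) = 0}. Then [u' v]_0^3/2 = u'(3/2)·v(3/2) − u'(0)·0 = − 2·v(3/2).
Weak formulation: find u (satisfying any essential BC) such that ∫_0^3/2 u'(x) v'(x) dx = ∫_0^3/2 f v dx − 2·v(3/2) for all v ∈ V (Dirichlet at 0 absorbed into V; Neumann datum at x = 3/2 contributes the boundary term).
Substituting f(x) = 4*sin(8*π*x/3), the right-hand side is ∫_0^3/2 (4*sin(8*π*x/3)) v dx − 2·v(3/2).


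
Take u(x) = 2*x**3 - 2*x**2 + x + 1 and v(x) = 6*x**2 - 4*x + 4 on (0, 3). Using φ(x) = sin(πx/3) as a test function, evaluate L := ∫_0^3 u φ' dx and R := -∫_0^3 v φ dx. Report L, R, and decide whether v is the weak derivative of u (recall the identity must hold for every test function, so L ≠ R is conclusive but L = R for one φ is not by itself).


LHS = -132/π + 648/π^3, RHS = -150/π + 648/π^3. No, v is not the weak derivative of u.

u(x) = 2*x**3 - 2*x**2 + x + 1, classical derivative u'(x) = 6*x**2 - 4*x + 1.
φ(x) = sin(πx/3), so φ'(x) = π*cos(π*x/3)/3.
Note φ(0) = φ(3) = 0, so the boundary term u·φ vanishes.
LHS = ∫_0^3 u(x) φ'(x) dx = ∫_0^3 (2*π*x^3*cos(π*x/3)/3 - 2*π*x^2*cos(π*x/3)/3 + π*x*cos(π*x/3)/3 + π*cos(π*x/3)/3) dx. Term by term:
  ∫_0^3 π*cos(π*x/3)/3 dx = 0;  ∫_0^3 -2*π*x^2*cos(π*x/3)/3 dx = 36/π;  ∫_0^3 π*x*cos(π*x/3)/3 dx = -6/π;
  ∫_0^3 2*π*x^3*cos(π*x/3)/3 dx = -162/π + 648/π^3.
Sum: 0 + 36/π − 6/π + -162/π + 648/π^3 = -132/π + 648/π^3.
So LHS = -132/π + 648/π^3.
∫_0^3 v(x) φ(x) dx = ∫_0^3 (6*x^2*sin(π*x/3) - 4*x*sin(π*x/3) + 4*sin(π*x/3)) dx. Term by term:
  ∫_0^3 4*sin(π*x/3) dx = 24/π;  ∫_0^3 -4*x*sin(π*x/3) dx = -36/π;  ∫_0^3 6*x^2*sin(π*x/3) dx = -648/π^3 + 162/π.
Sum: 24/π − 36/π + -648/π^3 + 162/π = -648/π^3 + 150/π.
So RHS = -∫_0^3 v(x) φ(x) dx = -150/π + 648/π^3.
LHS − RHS = 18/π ≠ 0, so the identity fails.
(For a valid weak derivative the identity must hold for EVERY test function, in particular this one. The failure shows v is NOT the weak derivative of u.)
Correct weak derivative would be u'(x) = 6*x**2 - 4*x + 1.


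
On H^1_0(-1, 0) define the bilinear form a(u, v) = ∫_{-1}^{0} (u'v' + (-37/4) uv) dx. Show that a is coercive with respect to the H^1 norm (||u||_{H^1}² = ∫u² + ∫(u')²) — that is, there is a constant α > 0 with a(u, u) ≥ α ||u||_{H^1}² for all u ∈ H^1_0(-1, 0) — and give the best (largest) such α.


α = (-37/4 + π^2)/(1 + π^2)

Coercivity of a(·,·) on H^1_0(-1, 0) means a(u, u) ≥ α ||u||_{H^1}² for every u ∈ H^1_0.
The interval has length L = 1, and Poincaré/coercivity depend only on L. Here a(u, u) = ∫(u')² + (-37/4)·∫u².
Here c = -37/4 < 0 with |c| < (π/L)² = π^2, so coercivity still holds. The condition a(u,u) ≥ α||u||_{H^1}² reads (1−α)∫(u')² ≥ (α−c)∫u². Any admissible α is ≤ 1 (rapidly oscillating u have ∫u²/∫(u')² → 0), and α = 1 would force 0 ≥ (1−c)∫u², impossible since c < 1; so 1−α > 0. By the sharp Poincaré inequality on H^1_0 of an interval of length L, ∫(u')² ≥ (π/L)²∫u² with equality for the first sine mode sin(π(x−x₀)/L) (x₀ the left endpoint), so the inequality holds for all u iff (1−α)(π/L)² ≥ α − c, i.e. α ≤ ((π/L)² + c)/((π/L)² + 1) = (1 + c(L/π)²)/(1 + (L/π)²). (Direct route, valid since c ≤ 0: Poincaré gives c∫u² ≥ c(L/π)²∫(u')², so a(u,u) ≥ (1 + c(L/π)²)∫(u')², while ||u||_{H^1}² ≤ (1 + (L/π)²)∫(u')²; dividing yields the same α.) With (π/L)² = π^2 and c = -37/4, the largest admissible constant is α = ((π/L)² + c)/((π/L)² + 1).
Simplifying, α = (-37/4 + π^2)/(1 + π^2).


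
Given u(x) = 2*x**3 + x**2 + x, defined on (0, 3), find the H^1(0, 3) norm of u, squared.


||u||_{H^1}^2 = 310017/70

The H^1 norm (squared) on an interval (0, L) is
  ||u||_{H^1}^2 = ∫_0^L u(x)^2 dx + ∫_0^L u'(x)^2 dx.
Compute u'(x) = 6*x**2 + 2*x + 1.
Then u(x)^2 = 4*x**6 + 4*x**5 + 5*x**4 + 2*x**3 + x**2 and u'(x)^2 = 36*x**4 + 24*x**3 + 16*x**2 + 4*x + 1.
Integrate each monomial from 0 to 3 using ∫_0^3 c·x^n dx = c·3^(n+1)/(n+1):
  ∫_0^3 u(x)^2 dx = ∫_0^3 (4*x^6 + 4*x^5 + 5*x^4 + 2*x^3 + x^2) dx. Term by term:
    ∫_0^3 4*x^6 dx = 8748/7;  ∫_0^3 4*x^5 dx = 486;  ∫_0^3 5*x^4 dx = 243;
    ∫_0^3 2*x^3 dx = 81/2;  ∫_0^3 x^2 dx = 9.
  Sum: 8748/7 + 486 + 243 + 81/2 + 9 = 28395/14.
  ∫_0^3 u'(x)^2 dx = ∫_0^3 (36*x^4 + 24*x^3 + 16*x^2 + 4*x + 1) dx. Term by term:
    ∫_0^3 36*x^4 dx = 8748/5;  ∫_0^3 24*x^3 dx = 486;  ∫_0^3 16*x^2 dx = 144;
    ∫_0^3 4*x dx = 18;  ∫_0^3 1 dx = 3.
  Sum: 8748/5 + 486 + 144 + 18 + 3 = 12003/5.
Adding: ||u||_{H^1}^2 = 28395/14 + 12003/5 = 310017/70.


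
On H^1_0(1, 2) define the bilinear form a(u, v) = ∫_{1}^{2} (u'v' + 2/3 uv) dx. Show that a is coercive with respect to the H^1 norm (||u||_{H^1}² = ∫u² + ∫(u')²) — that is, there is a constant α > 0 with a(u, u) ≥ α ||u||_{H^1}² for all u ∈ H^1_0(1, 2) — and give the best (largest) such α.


α = (2/3 + π^2)/(1 + π^2)

Coercivity of a(·,·) on H^1_0(1, 2) means a(u, u) ≥ α ||u||_{H^1}² for every u ∈ H^1_0.
The interval has length L = 1, and Poincaré/coercivity depend only on L. Here a(u, u) = ∫(u')² + (2/3)·∫u².
Here 0 < c = 2/3 < 1. The condition a(u,u) ≥ α||u||_{H^1}² reads (1−α)∫(u')² ≥ (α−c)∫u². Any admissible α is ≤ 1 (rapidly oscillating u have ∫u²/∫(u')² → 0), and α = 1 would force 0 ≥ (1−c)∫u², impossible since c < 1; so 1−α > 0. By the sharp Poincaré inequality on H^1_0 of an interval of length L, ∫(u')² ≥ (π/L)²∫u² with equality for the first sine mode sin(π(x−x₀)/L) (x₀ the left endpoint), so the inequality holds for all u iff (1−α)(π/L)² ≥ α − c, i.e. α ≤ ((π/L)² + c)/((π/L)² + 1) = (1 + c(L/π)²)/(1 + (L/π)²). With (π/L)² = π^2 and c = 2/3, the largest admissible constant is α = ((π/L)² + c)/((π/L)² + 1).
Simplifying, α = (2/3 + π^2)/(1 + π^2).


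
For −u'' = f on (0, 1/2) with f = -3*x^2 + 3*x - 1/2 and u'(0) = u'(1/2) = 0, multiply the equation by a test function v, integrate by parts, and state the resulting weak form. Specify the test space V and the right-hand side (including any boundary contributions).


V = H^1(0, 1/2) (no boundary constraint on v; u is determined up to an additive constant); weak form: ∫_0^1/2 u'v' dx = ∫_0^1/2 (-3*x^2 + 3*x - 1/2) v dx for all v ∈ V.

Multiply both sides by a test function v and integrate from 0 to 1/2:
  ∫_0^1/2 −u''(x) v(x) dx = ∫_0^1/2 f(x) v(x) dx.
Integrate the LHS by parts once:
  ∫_0^1/2 −u'' v dx = −[u'(x) v(x)]_0^1/2 + ∫_0^1/2 u'(x) v'(x) dx.
Thus ∫_0^1/2 u'(x) v'(x) dx = ∫_0^1/2 f(x) v(x) dx + [u'(x) v(x)]_0^1/2.
Choose V so that boundary terms are either known or forced to vanish.
u has homogeneous Neumann: u'(0) = u'(1/2) = 0. So [u' v]_0^1/2 = 0·v(1/2) − 0·v(0) = 0 for any v; take V = H^1(0, 1/2).
Weak formulation: find u (satisfying any essential BC) such that ∫_0^1/2 u'(x) v'(x) dx = ∫_0^1/2 f v dx for all v ∈ V (homogeneous Neumann, so boundary terms vanish).
Substituting f(x) = -3*x^2 + 3*x - 1/2, the right-hand side is ∫_0^1/2 (-3*x^2 + 3*x - 1/2) v dx.
Compatibility check (pure Neumann): taking v ≡ 1 ∈ V gives 0 = ∫_0^1/2 f dx + (0) − (0), i.e. ∫_0^1/2 f dx must equal u'(0) − u'(1/2) = 0. Indeed ∫_0^1/2 (-3*x^2 + 3*x - 1/2) dx = 0, so the data are compatible. The solution is then unique only up to an additive constant (fix it e.g. by requiring ∫_0^1/2 u dx = 0).


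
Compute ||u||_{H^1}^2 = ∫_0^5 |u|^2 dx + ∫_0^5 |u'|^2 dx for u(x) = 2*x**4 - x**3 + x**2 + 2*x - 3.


||u||_{H^1}^2 = 85301570/63

The H^1 norm (squared) on an interval (0, L) is
  ||u||_{H^1}^2 = ∫_0^L u(x)^2 dx + ∫_0^L u'(x)^2 dx.
Compute u'(x) = 8*x**3 - 3*x**2 + 2*x + 2.
Then u(x)^2 = 4*x**8 - 4*x**7 + 5*x**6 + 6*x**5 - 15*x**4 + 10*x**3 - 2*x**2 - 12*x + 9 and u'(x)^2 = 64*x**6 - 48*x**5 + 41*x**4 + 20*x**3 - 8*x**2 + 8*x + 4.
Integrate each monomial from 0 to 5 using ∫_0^5 c·x^n dx = c·5^(n+1)/(n+1):
  ∫_0^5 u(x)^2 dx = ∫_0^5 (4*x^8 - 4*x^7 + 5*x^6 + 6*x^5 - 15*x^4 + 10*x^3 - 2*x^2 - 12*x + 9) dx. Term by term:
    ∫_0^5 4*x^8 dx = 7812500/9;  ∫_0^5 -4*x^7 dx = -390625/2;  ∫_0^5 5*x^6 dx = 390625/7;
    ∫_0^5 6*x^5 dx = 15625;  ∫_0^5 -15*x^4 dx = -9375;  ∫_0^5 10*x^3 dx = 3125/2;
    ∫_0^5 -2*x^2 dx = -250/3;  ∫_0^5 -12*x dx = -150;  ∫_0^5 9 dx = 45.
  Sum: 7812500/9 − 390625/2 + 390625/7 + 15625 − 9375 + 3125/2 − 250/3 − 150 + 45 = 46378760/63.
  ∫_0^5 u'(x)^2 dx = ∫_0^5 (64*x^6 - 48*x^5 + 41*x^4 + 20*x^3 - 8*x^2 + 8*x + 4) dx. Term by term:
    ∫_0^5 64*x^6 dx = 5000000/7;  ∫_0^5 -48*x^5 dx = -125000;  ∫_0^5 41*x^4 dx = 25625;
    ∫_0^5 20*x^3 dx = 3125;  ∫_0^5 -8*x^2 dx = -1000/3;  ∫_0^5 8*x dx = 100;
    ∫_0^5 4 dx = 20.
  Sum: 5000000/7 − 125000 + 25625 + 3125 − 1000/3 + 100 + 20 = 12974270/21.
Adding: ||u||_{H^1}^2 = 46378760/63 + 12974270/21 = 85301570/63.


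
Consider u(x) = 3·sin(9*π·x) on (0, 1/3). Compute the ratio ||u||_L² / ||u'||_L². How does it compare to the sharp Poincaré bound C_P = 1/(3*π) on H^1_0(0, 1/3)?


||u||_L² / ||u'||_L² = 1/(9*π) < C_P = 1/(3*π).

u(x) = 3·sin(9*π·x), so u'(x) = 27*π*cos(9*π*x).
Writing u(x) = A·sin(kπx/L) with A = 3 and k = 3, use ∫_0^L sin²(kπx/L) dx = L/2 and ∫_0^L cos²(kπx/L) dx = L/2.
u² = 9·sin²(9*π·x) and (u')² = 729*π^2·cos²(9*π·x), and each of sin², cos² integrates to L/2 = 1/6 over (0, 1/3).
∫_0^1/3 u² dx = 3/2, so ||u||_L² = sqrt(6)/2.
∫_0^1/3 (u')² dx = 243*π^2/2, so ||u'||_L² = 9*sqrt(6)*π/2.
Ratio ||u||_L² / ||u'||_L² = 1/(9*π).
Sharp Poincaré constant on H^1_0(0, 1/3) is C_P = L/π = 1/(3*π), achieved by sin(3*π·x).
This is the k = 3 harmonic; the ratio L/(kπ) is strictly less than C_P = L/π, consistent with the sharp inequality ||u||_L² ≤ C_P ||u'||_L².


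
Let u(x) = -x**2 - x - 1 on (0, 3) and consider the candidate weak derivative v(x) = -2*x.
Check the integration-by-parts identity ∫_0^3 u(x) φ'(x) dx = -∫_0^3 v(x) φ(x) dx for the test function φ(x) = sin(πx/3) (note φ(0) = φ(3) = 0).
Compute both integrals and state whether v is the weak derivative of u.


LHS = 24/π, RHS = 18/π. No, v is not the weak derivative of u.

u(x) = -x**2 - x - 1, classical derivative u'(x) = -2*x - 1.
φ(x) = sin(πx/3), so φ'(x) = π*cos(π*x/3)/3.
Note φ(0) = φ(3) = 0, so the boundary term u·φ vanishes.
LHS = ∫_0^3 u(x) φ'(x) dx = ∫_0^3 (-π*x^2*cos(π*x/3)/3 - π*x*cos(π*x/3)/3 - π*cos(π*x/3)/3) dx. Term by term:
  ∫_0^3 -π*cos(π*x/3)/3 dx = 0;  ∫_0^3 -π*x*cos(π*x/3)/3 dx = 6/π;  ∫_0^3 -π*x^2*cos(π*x/3)/3 dx = 18/π.
Sum: 0 + 6/π + 18/π = 24/π.
So LHS = 24/π.
∫_0^3 v(x) φ(x) dx = ∫_0^3 (-2*x*sin(π*x/3)) dx. Term by term:
  ∫_0^3 -2*x*sin(π*x/3) dx = -18/π.
So RHS = -∫_0^3 v(x) φ(x) dx = 18/π.
LHS − RHS = 6/π ≠ 0, so the identity fails.
(For a valid weak derivative the identity must hold for EVERY test function, in particular this one. The failure shows v is NOT the weak derivative of u.)
Correct weak derivative would be u'(x) = -2*x - 1.


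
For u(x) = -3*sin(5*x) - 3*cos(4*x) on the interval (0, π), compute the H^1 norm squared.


||u||_{H^1(0,π)}^2 = 340 + 387*π/2

u'(x) = 12*sin(4*x) - 15*cos(5*x).
Expand u² and (u')² and integrate term by term on (0, π), using: for integers n ≥ 1, ∫_0^π sin²(nx) dx = ∫_0^π cos²(nx) dx = π/2; for n ≠ n', ∫_0^π sin(nx)sin(n'x) dx = ∫_0^π cos(nx)cos(n'x) dx = 0; and by product-to-sum, ∫_0^π sin(nx)cos(n'x) dx = ½∫_0^π [sin((n+n')x) + sin((n−n')x)] dx, which is 0 when n+n' is even and 2n/(n²−n'²) when n+n' is odd (it need not vanish on (0, π)).
  u² squared terms: (-3)²·∫cos(4x)² dx = 9·π/2 = 9*π/2;  (-3)²·∫sin(5x)² dx = 9·π/2 = 9*π/2.
  u² cross terms: 2·(-3)·(-3)·∫cos(4x)·sin(5x) dx = 18·(10/9) = 20.
  So ∫_0^π u² dx = 9*π/2 + 9*π/2 + 20 = 20 + 9*π.
  (u')² squared terms: (-15)²·∫cos(5x)² dx = 225·π/2 = 225*π/2;  (12)²·∫sin(4x)² dx = 144·π/2 = 72*π.
  (u')² cross terms: 2·(-15)·(12)·∫cos(5x)·sin(4x) dx = -360·(-8/9) = 320.
  So ∫_0^π (u')² dx = 225*π/2 + 72*π + 320 = 320 + 369*π/2.
||u||_{H^1}^2 = (20 + 9*π) + (320 + 369*π/2) = 340 + 387*π/2.


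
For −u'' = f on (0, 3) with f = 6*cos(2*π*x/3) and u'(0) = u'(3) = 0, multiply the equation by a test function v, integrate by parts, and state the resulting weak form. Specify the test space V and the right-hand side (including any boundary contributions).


V = H^1(0, 3) (no boundary constraint on v; u is determined up to an additive constant); weak form: ∫_0^3 u'v' dx = ∫_0^3 (6*cos(2*π*x/3)) v dx for all v ∈ V.

Multiply both sides by a test function v and integrate from 0 to 3:
  ∫_0^3 −u''(x) v(x) dx = ∫_0^3 f(x) v(x) dx.
Integrate the LHS by parts once:
  ∫_0^3 −u'' v dx = −[u'(x) v(x)]_0^3 + ∫_0^3 u'(x) v'(x) dx.
Thus ∫_0^3 u'(x) v'(x) dx = ∫_0^3 f(x) v(x) dx + [u'(x) v(x)]_0^3.
Choose V so that boundary terms are either known or forced to vanish.
u has homogeneous Neumann: u'(0) = u'(3) = 0. So [u' v]_0^3 = 0·v(3) − 0·v(0) = 0 for any v; take V = H^1(0, 3).
Weak formulation: find u (satisfying any essential BC) such that ∫_0^3 u'(x) v'(x) dx = ∫_0^3 f v dx for all v ∈ V (homogeneous Neumann, so boundary terms vanish).
Substituting f(x) = 6*cos(2*π*x/3), the right-hand side is ∫_0^3 (6*cos(2*π*x/3)) v dx.
Compatibility check (pure Neumann): taking v ≡ 1 ∈ V gives 0 = ∫_0^3 f dx + (0) − (0), i.e. ∫_0^3 f dx must equal u'(0) − u'(3) = 0. Indeed ∫_0^3 (6*cos(2*π*x/3)) dx = 0, so the data are compatible. The solution is then unique only up to an additive constant (fix it e.g. by requiring ∫_0^3 u dx = 0).


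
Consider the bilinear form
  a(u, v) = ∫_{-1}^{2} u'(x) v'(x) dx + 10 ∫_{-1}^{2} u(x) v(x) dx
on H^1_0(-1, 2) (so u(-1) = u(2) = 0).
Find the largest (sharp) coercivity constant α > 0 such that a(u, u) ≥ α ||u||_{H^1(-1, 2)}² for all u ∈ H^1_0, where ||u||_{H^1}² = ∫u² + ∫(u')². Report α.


α = 1

Coercivity of a(·,·) on H^1_0(-1, 2) means a(u, u) ≥ α ||u||_{H^1}² for every u ∈ H^1_0.
The interval has length L = 3, and Poincaré/coercivity depend only on L. Here a(u, u) = ∫(u')² + (10)·∫u².
Here c = 10 ≥ 1, so a(u,u) = ∫(u')² + c∫u² ≥ ∫(u')² + ∫u² = ||u||_{H^1}², i.e. α = 1 works. No larger α is possible: a(u,u) ≥ α||u||_{H^1}² means (1−α)∫(u')² ≥ (α−c)∫u², and for the modes u_n = sin(nπ(x−x₀)/L) (x₀ the left endpoint) one has ∫u_n²/∫(u_n')² = (L/(nπ))² → 0, so a(u_n,u_n)/||u_n||_{H^1}² → 1. Hence the optimal constant is α = 1.
Therefore α = 1.


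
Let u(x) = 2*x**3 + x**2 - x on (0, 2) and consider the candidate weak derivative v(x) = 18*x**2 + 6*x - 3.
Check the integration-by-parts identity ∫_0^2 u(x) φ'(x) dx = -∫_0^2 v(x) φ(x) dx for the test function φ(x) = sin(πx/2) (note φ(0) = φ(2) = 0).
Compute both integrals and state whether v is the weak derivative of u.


LHS = -52/π + 192/π^3, RHS = -156/π + 576/π^3. No, v is not the weak derivative of u.

u(x) = 2*x**3 + x**2 - x, classical derivative u'(x) = 6*x**2 + 2*x - 1.
φ(x) = sin(πx/2), so φ'(x) = π*cos(π*x/2)/2.
Note φ(0) = φ(2) = 0, so the boundary term u·φ vanishes.
LHS = ∫_0^2 u(x) φ'(x) dx = ∫_0^2 (π*x^3*cos(π*x/2) + π*x^2*cos(π*x/2)/2 - π*x*cos(π*x/2)/2) dx. Term by term:
  ∫_0^2 π*x^3*cos(π*x/2) dx = -48/π + 192/π^3;  ∫_0^2 π*x^2*cos(π*x/2)/2 dx = -8/π;  ∫_0^2 -π*x*cos(π*x/2)/2 dx = 4/π.
Sum: -48/π + 192/π^3 − 8/π + 4/π = -52/π + 192/π^3.
So LHS = -52/π + 192/π^3.
∫_0^2 v(x) φ(x) dx = ∫_0^2 (18*x^2*sin(π*x/2) + 6*x*sin(π*x/2) - 3*sin(π*x/2)) dx. Term by term:
  ∫_0^2 -3*sin(π*x/2) dx = -12/π;  ∫_0^2 6*x*sin(π*x/2) dx = 24/π;  ∫_0^2 18*x^2*sin(π*x/2) dx = -576/π^3 + 144/π.
Sum: -12/π + 24/π + -576/π^3 + 144/π = -576/π^3 + 156/π.
So RHS = -∫_0^2 v(x) φ(x) dx = -156/π + 576/π^3.
LHS − RHS = -384/π^3 + 104/π ≠ 0, so the identity fails.
(For a valid weak derivative the identity must hold for EVERY test function, in particular this one. The failure shows v is NOT the weak derivative of u.)
Correct weak derivative would be u'(x) = 6*x**2 + 2*x - 1.


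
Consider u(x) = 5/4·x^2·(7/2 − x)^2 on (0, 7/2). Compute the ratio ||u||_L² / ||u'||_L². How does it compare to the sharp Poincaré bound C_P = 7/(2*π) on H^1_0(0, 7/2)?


||u||_L² / ||u'||_L² = 7*sqrt(3)/12 < C_P = 7/(2*π).

u(x) = 5/4·x^2·(7/2 − x)^2, so u'(x) = 5*x*(2*x - 7)*(4*x - 7)/8.
u(x) = 5/4·x^2·(7/2 − x)^2 vanishes at x = 0 and x = 7/2, so u ∈ H^1_0(0, 7/2). Differentiate via the product rule and integrate the resulting polynomials term by term.
  ∫_0^7/2 u² dx = ∫_0^7/2 (25*x^8/16 - 175*x^7/8 + 3675*x^6/32 - 8575*x^5/32 + 60025*x^4/256) dx. Term by term:
    ∫_0^7/2 25*x^8/16 dx = 1008840175/73728;  ∫_0^7/2 -175*x^7/8 dx = -1008840175/16384;  ∫_0^7/2 3675*x^6/32 dx = 432360075/4096;
    ∫_0^7/2 -8575*x^5/32 dx = -1008840175/12288;  ∫_0^7/2 60025*x^4/256 dx = 201768035/8192.
  Sum: 1008840175/73728 − 1008840175/16384 + 432360075/4096 − 1008840175/12288 + 201768035/8192 = 28824005/147456.
  ∫_0^7/2 (u')² dx = ∫_0^7/2 (25*x^6 - 525*x^5/2 + 15925*x^4/16 - 25725*x^3/16 + 60025*x^2/64) dx. Term by term:
    ∫_0^7/2 25*x^6 dx = 2941225/128;  ∫_0^7/2 -525*x^5/2 dx = -20588575/256;  ∫_0^7/2 15925*x^4/16 dx = 53530295/512;
    ∫_0^7/2 -25725*x^3/16 dx = -61765725/1024;  ∫_0^7/2 60025*x^2/64 dx = 20588575/1536.
  Sum: 2941225/128 − 20588575/256 + 53530295/512 − 61765725/1024 + 20588575/1536 = 588245/3072.
∫_0^7/2 u² dx = 28824005/147456, so ||u||_L² = 2401*sqrt(5)/384.
∫_0^7/2 (u')² dx = 588245/3072, so ||u'||_L² = 343*sqrt(15)/96.
Ratio ||u||_L² / ||u'||_L² = 7*sqrt(3)/12.
Sharp Poincaré constant on H^1_0(0, 7/2) is C_P = L/π = 7/(2*π), achieved by sin(2*π/7·x).
A polynomial bump cannot attain the sharp Poincaré constant (only the first sine eigenfunction does), so the ratio is strictly less than C_P, consistent with ||u||_L² ≤ C_P ||u'||_L².


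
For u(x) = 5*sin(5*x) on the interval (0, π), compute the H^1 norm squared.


||u||_{H^1(0,π)}^2 = 325*π

u'(x) = 25*cos(5*x).
Expand u² and (u')² and integrate term by term on (0, π), using: for integers n ≥ 1, ∫_0^π sin²(nx) dx = ∫_0^π cos²(nx) dx = π/2; for n ≠ n', ∫_0^π sin(nx)sin(n'x) dx = ∫_0^π cos(nx)cos(n'x) dx = 0; and by product-to-sum, ∫_0^π sin(nx)cos(n'x) dx = ½∫_0^π [sin((n+n')x) + sin((n−n')x)] dx, which is 0 when n+n' is even and 2n/(n²−n'²) when n+n' is odd (it need not vanish on (0, π)).
  u² squared terms: (5)²·∫sin(5x)² dx = 25·π/2 = 25*π/2.
  So ∫_0^π u² dx = 25*π/2.
  (u')² squared terms: (25)²·∫cos(5x)² dx = 625·π/2 = 625*π/2.
  So ∫_0^π (u')² dx = 625*π/2.
||u||_{H^1}^2 = (25*π/2) + (625*π/2) = 325*π.


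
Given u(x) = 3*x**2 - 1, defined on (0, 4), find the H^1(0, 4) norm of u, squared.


||u||_{H^1}^2 = 12436/5

The H^1 norm (squared) on an interval (0, L) is
  ||u||_{H^1}^2 = ∫_0^L u(x)^2 dx + ∫_0^L u'(x)^2 dx.
Compute u'(x) = 6*x.
Then u(x)^2 = 9*x**4 - 6*x**2 + 1 and u'(x)^2 = 36*x**2.
Integrate each monomial from 0 to 4 using ∫_0^4 c·x^n dx = c·4^(n+1)/(n+1):
  ∫_0^4 u(x)^2 dx = ∫_0^4 (9*x^4 - 6*x^2 + 1) dx. Term by term:
    ∫_0^4 9*x^4 dx = 9216/5;  ∫_0^4 -6*x^2 dx = -128;  ∫_0^4 1 dx = 4.
  Sum: 9216/5 − 128 + 4 = 8596/5.
  ∫_0^4 u'(x)^2 dx = ∫_0^4 (36*x^2) dx. Term by term:
    ∫_0^4 36*x^2 dx = 768.
Adding: ||u||_{H^1}^2 = 8596/5 + 768 = 12436/5.


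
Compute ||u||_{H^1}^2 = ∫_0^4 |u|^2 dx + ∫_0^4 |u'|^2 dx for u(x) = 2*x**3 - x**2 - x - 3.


||u||_{H^1}^2 = 395944/35

The H^1 norm (squared) on an interval (0, L) is
  ||u||_{H^1}^2 = ∫_0^L u(x)^2 dx + ∫_0^L u'(x)^2 dx.
Compute u'(x) = 6*x**2 - 2*x - 1.
Then u(x)^2 = 4*x**6 - 4*x**5 - 3*x**4 - 10*x**3 + 7*x**2 + 6*x + 9 and u'(x)^2 = 36*x**4 - 24*x**3 - 8*x**2 + 4*x + 1.
Integrate each monomial from 0 to 4 using ∫_0^4 c·x^n dx = c·4^(n+1)/(n+1):
  ∫_0^4 u(x)^2 dx = ∫_0^4 (4*x^6 - 4*x^5 - 3*x^4 - 10*x^3 + 7*x^2 + 6*x + 9) dx. Term by term:
    ∫_0^4 4*x^6 dx = 65536/7;  ∫_0^4 -4*x^5 dx = -8192/3;  ∫_0^4 -3*x^4 dx = -3072/5;
    ∫_0^4 -10*x^3 dx = -640;  ∫_0^4 7*x^2 dx = 448/3;  ∫_0^4 6*x dx = 48;
    ∫_0^4 9 dx = 36.
  Sum: 65536/7 − 8192/3 − 3072/5 − 640 + 448/3 + 48 + 36 = 589108/105.
  ∫_0^4 u'(x)^2 dx = ∫_0^4 (36*x^4 - 24*x^3 - 8*x^2 + 4*x + 1) dx. Term by term:
    ∫_0^4 36*x^4 dx = 36864/5;  ∫_0^4 -24*x^3 dx = -1536;  ∫_0^4 -8*x^2 dx = -512/3;
    ∫_0^4 4*x dx = 32;  ∫_0^4 1 dx = 4.
  Sum: 36864/5 − 1536 − 512/3 + 32 + 4 = 85532/15.
Adding: ||u||_{H^1}^2 = 589108/105 + 85532/15 = 395944/35.


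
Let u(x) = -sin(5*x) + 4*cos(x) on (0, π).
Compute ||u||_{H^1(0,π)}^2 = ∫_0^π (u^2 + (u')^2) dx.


||u||_{H^1(0,π)}^2 = 29*π

u'(x) = -4*sin(x) - 5*cos(5*x).
Expand u² and (u')² and integrate term by term on (0, π), using: for integers n ≥ 1, ∫_0^π sin²(nx) dx = ∫_0^π cos²(nx) dx = π/2; for n ≠ n', ∫_0^π sin(nx)sin(n'x) dx = ∫_0^π cos(nx)cos(n'x) dx = 0; and by product-to-sum, ∫_0^π sin(nx)cos(n'x) dx = ½∫_0^π [sin((n+n')x) + sin((n−n')x)] dx, which is 0 when n+n' is even and 2n/(n²−n'²) when n+n' is odd (it need not vanish on (0, π)).
  u² squared terms: (-1)²·∫sin(5x)² dx = 1·π/2 = π/2;  (4)²·∫cos(x)² dx = 16·π/2 = 8*π.
  u² cross terms: 2·(-1)·(4)·∫sin(5x)·cos(x) dx = -8·(0) = 0.
  So ∫_0^π u² dx = π/2 + 8*π + 0 = 17*π/2.
  (u')² squared terms: (-5)²·∫cos(5x)² dx = 25·π/2 = 25*π/2;  (-4)²·∫sin(x)² dx = 16·π/2 = 8*π.
  (u')² cross terms: 2·(-5)·(-4)·∫cos(5x)·sin(x) dx = 40·(0) = 0.
  So ∫_0^π (u')² dx = 25*π/2 + 8*π + 0 = 41*π/2.
||u||_{H^1}^2 = (17*π/2) + (41*π/2) = 29*π.


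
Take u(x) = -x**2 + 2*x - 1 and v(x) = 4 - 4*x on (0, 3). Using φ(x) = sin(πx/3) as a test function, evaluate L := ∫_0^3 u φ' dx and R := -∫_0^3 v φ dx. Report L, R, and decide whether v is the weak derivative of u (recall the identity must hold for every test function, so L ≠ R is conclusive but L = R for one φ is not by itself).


LHS = 6/π, RHS = 12/π. No, v is not the weak derivative of u.

u(x) = -x**2 + 2*x - 1, classical derivative u'(x) = 2 - 2*x.
φ(x) = sin(πx/3), so φ'(x) = π*cos(π*x/3)/3.
Note φ(0) = φ(3) = 0, so the boundary term u·φ vanishes.
LHS = ∫_0^3 u(x) φ'(x) dx = ∫_0^3 (-π*x^2*cos(π*x/3)/3 + 2*π*x*cos(π*x/3)/3 - π*cos(π*x/3)/3) dx. Term by term:
  ∫_0^3 -π*cos(π*x/3)/3 dx = 0;  ∫_0^3 -π*x^2*cos(π*x/3)/3 dx = 18/π;  ∫_0^3 2*π*x*cos(π*x/3)/3 dx = -12/π.
Sum: 0 + 18/π − 12/π = 6/π.
So LHS = 6/π.
∫_0^3 v(x) φ(x) dx = ∫_0^3 (-4*x*sin(π*x/3) + 4*sin(π*x/3)) dx. Term by term:
  ∫_0^3 4*sin(π*x/3) dx = 24/π;  ∫_0^3 -4*x*sin(π*x/3) dx = -36/π.
Sum: 24/π − 36/π = -12/π.
So RHS = -∫_0^3 v(x) φ(x) dx = 12/π.
LHS − RHS = -6/π ≠ 0, so the identity fails.
(For a valid weak derivative the identity must hold for EVERY test function, in particular this one. The failure shows v is NOT the weak derivative of u.)
Correct weak derivative would be u'(x) = 2 - 2*x.


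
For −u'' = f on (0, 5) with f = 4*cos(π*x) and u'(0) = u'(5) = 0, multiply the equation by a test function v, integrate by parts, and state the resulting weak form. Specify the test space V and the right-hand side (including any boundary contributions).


V = H^1(0, 5) (no boundary constraint on v; u is determined up to an additive constant); weak form: ∫_0^5 u'v' dx = ∫_0^5 (4*cos(π*x)) v dx for all v ∈ V.

Multiply both sides by a test function v and integrate from 0 to 5:
  ∫_0^5 −u''(x) v(x) dx = ∫_0^5 f(x) v(x) dx.
Integrate the LHS by parts once:
  ∫_0^5 −u'' v dx = −[u'(x) v(x)]_0^5 + ∫_0^5 u'(x) v'(x) dx.
Thus ∫_0^5 u'(x) v'(x) dx = ∫_0^5 f(x) v(x) dx + [u'(x) v(x)]_0^5.
Choose V so that boundary terms are either known or forced to vanish.
u has homogeneous Neumann: u'(0) = u'(5) = 0. So [u' v]_0^5 = 0·v(5) − 0·v(0) = 0 for any v; take V = H^1(0, 5).
Weak formulation: find u (satisfying any essential BC) such that ∫_0^5 u'(x) v'(x) dx = ∫_0^5 f v dx for all v ∈ V (homogeneous Neumann, so boundary terms vanish).
Substituting f(x) = 4*cos(π*x), the right-hand side is ∫_0^5 (4*cos(π*x)) v dx.
Compatibility check (pure Neumann): taking v ≡ 1 ∈ V gives 0 = ∫_0^5 f dx + (0) − (0), i.e. ∫_0^5 f dx must equal u'(0) − u'(5) = 0. Indeed ∫_0^5 (4*cos(π*x)) dx = 0, so the data are compatible. The solution is then unique only up to an additive constant (fix it e.g. by requiring ∫_0^5 u dx = 0).


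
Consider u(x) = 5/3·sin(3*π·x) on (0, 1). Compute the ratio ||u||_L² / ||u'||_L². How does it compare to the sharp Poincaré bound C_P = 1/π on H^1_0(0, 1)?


||u||_L² / ||u'||_L² = 1/(3*π) < C_P = 1/π.

u(x) = 5/3·sin(3*π·x), so u'(x) = 5*π*cos(3*π*x).
Writing u(x) = A·sin(kπx/L) with A = 5/3 and k = 3, use ∫_0^L sin²(kπx/L) dx = L/2 and ∫_0^L cos²(kπx/L) dx = L/2.
u² = 25/9·sin²(3*π·x) and (u')² = 25*π^2·cos²(3*π·x), and each of sin², cos² integrates to L/2 = 1/2 over (0, 1).
∫_0^1 u² dx = 25/18, so ||u||_L² = 5*sqrt(2)/6.
∫_0^1 (u')² dx = 25*π^2/2, so ||u'||_L² = 5*sqrt(2)*π/2.
Ratio ||u||_L² / ||u'||_L² = 1/(3*π).
Sharp Poincaré constant on H^1_0(0, 1) is C_P = L/π = 1/π, achieved by sin(π·x).
This is the k = 3 harmonic; the ratio L/(kπ) is strictly less than C_P = L/π, consistent with the sharp inequality ||u||_L² ≤ C_P ||u'||_L².


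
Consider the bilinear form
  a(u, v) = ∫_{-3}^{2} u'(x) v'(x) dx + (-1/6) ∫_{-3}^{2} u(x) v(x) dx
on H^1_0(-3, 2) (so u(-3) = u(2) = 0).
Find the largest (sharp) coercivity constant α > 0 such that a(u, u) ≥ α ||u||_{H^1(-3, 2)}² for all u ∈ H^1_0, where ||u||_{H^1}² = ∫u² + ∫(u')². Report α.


α = (-25/6 + π^2)/(π^2 + 25)

Coercivity of a(·,·) on H^1_0(-3, 2) means a(u, u) ≥ α ||u||_{H^1}² for every u ∈ H^1_0.
The interval has length L = 5, and Poincaré/coercivity depend only on L. Here a(u, u) = ∫(u')² + (-1/6)·∫u².
Here c = -1/6 < 0 with |c| < (π/L)² = π^2/25, so coercivity still holds. The condition a(u,u) ≥ α||u||_{H^1}² reads (1−α)∫(u')² ≥ (α−c)∫u². Any admissible α is ≤ 1 (rapidly oscillating u have ∫u²/∫(u')² → 0), and α = 1 would force 0 ≥ (1−c)∫u², impossible since c < 1; so 1−α > 0. By the sharp Poincaré inequality on H^1_0 of an interval of length L, ∫(u')² ≥ (π/L)²∫u² with equality for the first sine mode sin(π(x−x₀)/L) (x₀ the left endpoint), so the inequality holds for all u iff (1−α)(π/L)² ≥ α − c, i.e. α ≤ ((π/L)² + c)/((π/L)² + 1) = (1 + c(L/π)²)/(1 + (L/π)²). (Direct route, valid since c ≤ 0: Poincaré gives c∫u² ≥ c(L/π)²∫(u')², so a(u,u) ≥ (1 + c(L/π)²)∫(u')², while ||u||_{H^1}² ≤ (1 + (L/π)²)∫(u')²; dividing yields the same α.) With (π/L)² = π^2/25 and c = -1/6, the largest admissible constant is α = ((π/L)² + c)/((π/L)² + 1).
Simplifying, α = (-25/6 + π^2)/(π^2 + 25).


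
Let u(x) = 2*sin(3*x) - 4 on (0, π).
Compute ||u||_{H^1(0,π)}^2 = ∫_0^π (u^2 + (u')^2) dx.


||u||_{H^1(0,π)}^2 = -32/3 + 36*π

u'(x) = 6*cos(3*x).
Expand u² and (u')² and integrate term by term on (0, π), using: for integers n ≥ 1, ∫_0^π sin²(nx) dx = ∫_0^π cos²(nx) dx = π/2; for n ≠ n', ∫_0^π sin(nx)sin(n'x) dx = ∫_0^π cos(nx)cos(n'x) dx = 0; and by product-to-sum, ∫_0^π sin(nx)cos(n'x) dx = ½∫_0^π [sin((n+n')x) + sin((n−n')x)] dx, which is 0 when n+n' is even and 2n/(n²−n'²) when n+n' is odd (it need not vanish on (0, π)). For the constant mode: ∫_0^π 1 dx = π, ∫_0^π cos(nx) dx = 0, ∫_0^π sin(nx) dx = (1−(−1)^n)/n.
  u² squared terms: (-4)²·∫1 dx = 16·π = 16*π;  (2)²·∫sin(3x)² dx = 4·π/2 = 2*π.
  u² cross terms: 2·(-4)·(2)·∫1·sin(3x) dx = -16·(2/3) = -32/3.
  So ∫_0^π u² dx = 16*π + 2*π − 32/3 = -32/3 + 18*π.
  (u')² squared terms: (6)²·∫cos(3x)² dx = 36·π/2 = 18*π.
  So ∫_0^π (u')² dx = 18*π.
||u||_{H^1}^2 = (-32/3 + 18*π) + (18*π) = -32/3 + 36*π.


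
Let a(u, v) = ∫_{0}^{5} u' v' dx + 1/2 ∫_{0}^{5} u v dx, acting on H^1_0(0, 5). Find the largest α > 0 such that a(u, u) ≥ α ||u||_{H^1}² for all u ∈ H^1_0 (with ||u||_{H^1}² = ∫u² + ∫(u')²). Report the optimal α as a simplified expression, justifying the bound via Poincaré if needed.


α = (π^2 + 25/2)/(π^2 + 25)

Coercivity of a(·,·) on H^1_0(0, 5) means a(u, u) ≥ α ||u||_{H^1}² for every u ∈ H^1_0.
The interval has length L = 5, and Poincaré/coercivity depend only on L. Here a(u, u) = ∫(u')² + (1/2)·∫u².
Here 0 < c = 1/2 < 1. The condition a(u,u) ≥ α||u||_{H^1}² reads (1−α)∫(u')² ≥ (α−c)∫u². Any admissible α is ≤ 1 (rapidly oscillating u have ∫u²/∫(u')² → 0), and α = 1 would force 0 ≥ (1−c)∫u², impossible since c < 1; so 1−α > 0. By the sharp Poincaré inequality on H^1_0 of an interval of length L, ∫(u')² ≥ (π/L)²∫u² with equality for the first sine mode sin(π(x−x₀)/L) (x₀ the left endpoint), so the inequality holds for all u iff (1−α)(π/L)² ≥ α − c, i.e. α ≤ ((π/L)² + c)/((π/L)² + 1) = (1 + c(L/π)²)/(1 + (L/π)²). With (π/L)² = π^2/25 and c = 1/2, the largest admissible constant is α = ((π/L)² + c)/((π/L)² + 1).
Simplifying, α = (π^2 + 25/2)/(π^2 + 25).


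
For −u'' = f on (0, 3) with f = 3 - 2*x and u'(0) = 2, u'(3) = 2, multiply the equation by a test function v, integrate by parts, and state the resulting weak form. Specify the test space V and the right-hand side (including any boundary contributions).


V = H^1(0, 3) (v unrestricted at boundary; u is determined up to an additive constant); weak form: ∫_0^3 u'v' dx = ∫_0^3 (3 - 2*x) v dx + 2·v(3) − 2·v(0) for all v ∈ V.

Multiply both sides by a test function v and integrate from 0 to 3:
  ∫_0^3 −u''(x) v(x) dx = ∫_0^3 f(x) v(x) dx.
Integrate the LHS by parts once:
  ∫_0^3 −u'' v dx = −[u'(x) v(x)]_0^3 + ∫_0^3 u'(x) v'(x) dx.
Thus ∫_0^3 u'(x) v'(x) dx = ∫_0^3 f(x) v(x) dx + [u'(x) v(x)]_0^3.
Choose V so that boundary terms are either known or forced to vanish.
u has inhomogeneous Neumann u'(0) = 2, u'(3) = 2. [u' v]_0^3 = (2)·v(3) − (2)·v(0) = 2·v(3) − 2·v(0). Take V = H^1(0, 3); boundary term becomes part of RHS.
Weak formulation: find u (satisfying any essential BC) such that ∫_0^3 u'(x) v'(x) dx = ∫_0^3 f v dx + 2·v(3) − 2·v(0) for all v ∈ V (Neumann data are natural BCs: they enter the RHS as boundary terms).
Substituting f(x) = 3 - 2*x, the right-hand side is ∫_0^3 (3 - 2*x) v dx + 2·v(3) − 2·v(0).
Compatibility check (pure Neumann): taking v ≡ 1 ∈ V gives 0 = ∫_0^3 f dx + (2) − (2), i.e. ∫_0^3 f dx must equal u'(0) − u'(3) = 0. Indeed ∫_0^3 (3 - 2*x) dx = 0, so the data are compatible. The solution is then unique only up to an additive constant (fix it e.g. by requiring ∫_0^3 u dx = 0).


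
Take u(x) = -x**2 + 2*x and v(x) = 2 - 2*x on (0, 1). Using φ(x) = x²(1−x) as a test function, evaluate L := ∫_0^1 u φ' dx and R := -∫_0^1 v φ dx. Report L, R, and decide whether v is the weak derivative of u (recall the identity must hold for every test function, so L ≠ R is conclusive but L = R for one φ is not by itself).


LHS = -1/15, RHS = -1/15. Yes, v = u' weakly.

u(x) = -x**2 + 2*x, classical derivative u'(x) = 2 - 2*x.
φ(x) = x²(1−x), so φ'(x) = x*(2 - 3*x).
Note φ(0) = φ(1) = 0, so the boundary term u·φ vanishes.
LHS = ∫_0^1 u(x) φ'(x) dx = ∫_0^1 (3*x^4 - 8*x^3 + 4*x^2) dx. Term by term:
  ∫_0^1 3*x^4 dx = 3/5;  ∫_0^1 -8*x^3 dx = -2;  ∫_0^1 4*x^2 dx = 4/3.
Sum: 3/5 − 2 + 4/3 = -1/15.
So LHS = -1/15.
∫_0^1 v(x) φ(x) dx = ∫_0^1 (2*x^4 - 4*x^3 + 2*x^2) dx. Term by term:
  ∫_0^1 2*x^4 dx = 2/5;  ∫_0^1 -4*x^3 dx = -1;  ∫_0^1 2*x^2 dx = 2/3.
Sum: 2/5 − 1 + 2/3 = 1/15.
So RHS = -∫_0^1 v(x) φ(x) dx = -1/15.
LHS = RHS, so the identity holds for this test φ.
Moreover u is smooth here and v(x) = u'(x) = 2 - 2*x pointwise, so the identity holds for every test function. Hence v is the weak derivative of u.
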